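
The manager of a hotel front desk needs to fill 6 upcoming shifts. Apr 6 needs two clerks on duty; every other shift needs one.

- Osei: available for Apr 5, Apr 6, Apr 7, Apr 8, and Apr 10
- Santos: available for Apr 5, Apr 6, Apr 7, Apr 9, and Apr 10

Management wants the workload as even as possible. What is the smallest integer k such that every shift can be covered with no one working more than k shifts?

With 2 clerks and 7 worker-slots to fill, someone must work at least ⌈7/2⌉ = 4 shifts, so k ≥ 4.
k = 4 works: Apr 5→Osei, Apr 6→Osei+Santos, Apr 7→Osei, Apr 8→Osei, Apr 9→Santos, Apr 10→Santos.
Loads: Osei 4, Santos 3 — all ≤ 4.

4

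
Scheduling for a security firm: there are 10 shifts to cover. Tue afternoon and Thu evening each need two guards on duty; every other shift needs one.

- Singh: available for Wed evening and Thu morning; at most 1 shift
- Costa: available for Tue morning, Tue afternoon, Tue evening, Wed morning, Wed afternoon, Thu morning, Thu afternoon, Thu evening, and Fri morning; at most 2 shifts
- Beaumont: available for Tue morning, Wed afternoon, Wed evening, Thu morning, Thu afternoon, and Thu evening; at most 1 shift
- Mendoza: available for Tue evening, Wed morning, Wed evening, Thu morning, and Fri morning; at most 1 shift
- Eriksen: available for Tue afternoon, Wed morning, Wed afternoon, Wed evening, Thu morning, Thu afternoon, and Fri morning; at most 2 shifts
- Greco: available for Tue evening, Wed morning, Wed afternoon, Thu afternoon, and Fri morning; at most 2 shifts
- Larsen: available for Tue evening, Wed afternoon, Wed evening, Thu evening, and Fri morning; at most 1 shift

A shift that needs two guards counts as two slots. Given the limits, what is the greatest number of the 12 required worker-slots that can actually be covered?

10

Total capacity across all guards is 1+2+1+1+2+2+1 = 10, and 12 slots are needed, so at most 10 can be filled.
An assignment achieving 10: Tue morning→Costa, Tue afternoon→Costa+Eriksen, Tue evening→Mendoza, Wed morning→Eriksen, Wed afternoon→Greco, Wed evening→Singh, Thu afternoon→Greco, Thu evening→Beaumont+Larsen.
Loads: Singh 1/1, Costa 2/2, Beaumont 1/1, Mendoza 1/1, Eriksen 2/2, Greco 2/2, Larsen 1/1.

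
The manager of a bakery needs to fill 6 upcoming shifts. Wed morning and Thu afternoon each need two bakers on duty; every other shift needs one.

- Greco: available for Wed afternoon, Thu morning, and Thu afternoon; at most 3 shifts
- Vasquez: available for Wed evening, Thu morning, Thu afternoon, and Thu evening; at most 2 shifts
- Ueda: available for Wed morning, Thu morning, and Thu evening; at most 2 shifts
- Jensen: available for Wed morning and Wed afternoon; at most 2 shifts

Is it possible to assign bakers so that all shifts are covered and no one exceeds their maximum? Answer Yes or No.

Yes

Wed morning can only be covered by Ueda and Jensen, so that assignment is forced.
Wed evening can only be covered by Vasquez, so that assignment is forced.
Thu afternoon can only be covered by Greco and Vasquez, so that assignment is forced.
One valid schedule: Wed morning→Ueda+Jensen, Wed afternoon→Greco, Wed evening→Vasquez, Thu morning→Greco, Thu afternoon→Greco+Vasquez, Thu evening→Ueda.
Loads: Greco 3/3, Vasquez 2/2, Ueda 2/2, Jensen 1/2 — all within limits.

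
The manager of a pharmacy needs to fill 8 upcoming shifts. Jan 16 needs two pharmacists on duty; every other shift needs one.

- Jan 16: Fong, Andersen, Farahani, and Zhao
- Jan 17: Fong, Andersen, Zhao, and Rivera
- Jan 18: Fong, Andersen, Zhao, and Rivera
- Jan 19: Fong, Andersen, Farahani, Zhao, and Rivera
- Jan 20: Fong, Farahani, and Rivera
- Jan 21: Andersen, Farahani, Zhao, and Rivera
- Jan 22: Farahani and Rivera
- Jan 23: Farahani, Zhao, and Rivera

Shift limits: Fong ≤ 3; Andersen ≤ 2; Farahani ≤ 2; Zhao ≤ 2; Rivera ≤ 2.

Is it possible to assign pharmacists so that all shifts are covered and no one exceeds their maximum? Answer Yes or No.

Yes

One valid schedule: Jan 16→Andersen+Zhao, Jan 17→Fong, Jan 18→Fong, Jan 19→Zhao, Jan 20→Fong, Jan 21→Andersen, Jan 22→Farahani, Jan 23→Farahani.
Loads: Fong 3/3, Andersen 2/2, Farahani 2/2, Zhao 2/2, Rivera 0/2 — all within limits.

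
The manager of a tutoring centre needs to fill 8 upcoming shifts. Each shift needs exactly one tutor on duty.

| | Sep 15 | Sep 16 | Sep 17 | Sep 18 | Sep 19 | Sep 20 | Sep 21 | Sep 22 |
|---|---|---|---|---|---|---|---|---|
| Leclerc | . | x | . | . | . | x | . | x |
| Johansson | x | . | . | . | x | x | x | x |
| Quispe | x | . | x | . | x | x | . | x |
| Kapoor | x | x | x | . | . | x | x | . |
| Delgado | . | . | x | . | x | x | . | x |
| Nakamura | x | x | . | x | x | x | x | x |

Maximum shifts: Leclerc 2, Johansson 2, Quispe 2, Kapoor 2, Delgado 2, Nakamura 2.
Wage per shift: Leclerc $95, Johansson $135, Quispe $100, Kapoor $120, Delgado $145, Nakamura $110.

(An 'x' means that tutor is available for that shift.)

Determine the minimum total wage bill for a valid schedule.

Sep 18 can only be covered by Nakamura, so that assignment is forced.
Picking the cheapest available tutor for each shift independently would cost $805, but that ignores the shift limits.
An optimal schedule: Sep 15→Kapoor, Sep 16→Leclerc, Sep 17→Quispe, Sep 18→Nakamura, Sep 19→Quispe, Sep 20→Kapoor, Sep 21→Nakamura, Sep 22→Leclerc.
Total: 120 + 95 + 100 + 110 + 100 + 120 + 110 + 95 = $850.

$850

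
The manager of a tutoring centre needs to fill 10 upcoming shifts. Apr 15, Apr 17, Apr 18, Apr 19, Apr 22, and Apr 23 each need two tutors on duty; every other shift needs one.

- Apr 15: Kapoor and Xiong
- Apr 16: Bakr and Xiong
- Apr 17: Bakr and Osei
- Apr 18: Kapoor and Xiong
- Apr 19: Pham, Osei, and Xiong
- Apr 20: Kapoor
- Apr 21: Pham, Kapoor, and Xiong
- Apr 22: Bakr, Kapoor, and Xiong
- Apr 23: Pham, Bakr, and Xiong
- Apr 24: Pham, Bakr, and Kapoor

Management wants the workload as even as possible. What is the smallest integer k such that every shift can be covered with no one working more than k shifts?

4

With 5 tutors and 16 worker-slots to fill, someone must work at least ⌈16/5⌉ = 4 shifts, so k ≥ 4.
k = 4 works: Apr 15→Kapoor+Xiong, Apr 16→Bakr, Apr 17→Bakr+Osei, Apr 18→Kapoor+Xiong, Apr 19→Pham+Osei, Apr 20→Kapoor, Apr 21→Pham, Apr 22→Bakr+Kapoor, Apr 23→Pham+Bakr, Apr 24→Pham.
Loads: Pham 4, Bakr 4, Kapoor 4, Osei 2, Xiong 2 — all ≤ 4.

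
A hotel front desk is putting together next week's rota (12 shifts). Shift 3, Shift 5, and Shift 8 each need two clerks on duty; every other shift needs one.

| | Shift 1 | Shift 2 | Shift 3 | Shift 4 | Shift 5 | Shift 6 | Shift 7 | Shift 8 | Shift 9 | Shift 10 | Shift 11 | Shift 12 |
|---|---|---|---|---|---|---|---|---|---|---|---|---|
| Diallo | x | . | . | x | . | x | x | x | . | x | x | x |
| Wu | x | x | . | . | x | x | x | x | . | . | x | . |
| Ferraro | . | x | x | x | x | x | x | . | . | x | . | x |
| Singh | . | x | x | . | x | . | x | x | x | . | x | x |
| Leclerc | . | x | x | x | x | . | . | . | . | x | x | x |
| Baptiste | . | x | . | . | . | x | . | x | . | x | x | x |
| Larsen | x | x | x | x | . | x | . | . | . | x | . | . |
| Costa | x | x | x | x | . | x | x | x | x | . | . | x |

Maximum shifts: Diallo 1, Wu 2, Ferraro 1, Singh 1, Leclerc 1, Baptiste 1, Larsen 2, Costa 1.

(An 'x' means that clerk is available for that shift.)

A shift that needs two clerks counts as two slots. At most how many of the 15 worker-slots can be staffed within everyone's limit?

Total capacity across all clerks is 1+2+1+1+1+1+2+1 = 10, and 15 slots are needed, so at most 10 can be filled.
An assignment achieving 10: Shift 1→Diallo, Shift 3→Leclerc+Larsen, Shift 4→Larsen, Shift 5→Wu+Ferraro, Shift 7→Wu, Shift 8→Baptiste+Costa, Shift 9→Singh.
Loads: Diallo 1/1, Wu 2/2, Ferraro 1/1, Singh 1/1, Leclerc 1/1, Baptiste 1/1, Larsen 2/2, Costa 1/1.

10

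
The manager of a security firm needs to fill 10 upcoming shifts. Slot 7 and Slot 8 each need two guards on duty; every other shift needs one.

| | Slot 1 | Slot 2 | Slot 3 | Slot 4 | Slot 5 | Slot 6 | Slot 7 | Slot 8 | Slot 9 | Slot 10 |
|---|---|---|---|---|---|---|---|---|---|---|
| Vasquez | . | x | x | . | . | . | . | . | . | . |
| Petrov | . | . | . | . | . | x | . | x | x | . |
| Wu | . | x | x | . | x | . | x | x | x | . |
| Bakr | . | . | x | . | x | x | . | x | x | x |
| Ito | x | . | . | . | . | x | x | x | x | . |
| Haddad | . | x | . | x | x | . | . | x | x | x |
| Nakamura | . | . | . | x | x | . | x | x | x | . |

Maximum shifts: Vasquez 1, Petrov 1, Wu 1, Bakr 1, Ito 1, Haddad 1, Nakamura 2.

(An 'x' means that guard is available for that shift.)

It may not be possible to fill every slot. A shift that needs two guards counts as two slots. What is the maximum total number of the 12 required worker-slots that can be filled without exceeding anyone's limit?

Total capacity across all guards is 1+1+1+1+1+1+2 = 8, and 12 slots are needed, so at most 8 can be filled.
An assignment achieving 8: Slot 1→Ito, Slot 2→Vasquez, Slot 3→Wu, Slot 4→Haddad, Slot 5→Nakamura, Slot 6→Petrov, Slot 7→Nakamura, Slot 10→Bakr.
Loads: Vasquez 1/1, Petrov 1/1, Wu 1/1, Bakr 1/1, Ito 1/1, Haddad 1/1, Nakamura 2/2.

8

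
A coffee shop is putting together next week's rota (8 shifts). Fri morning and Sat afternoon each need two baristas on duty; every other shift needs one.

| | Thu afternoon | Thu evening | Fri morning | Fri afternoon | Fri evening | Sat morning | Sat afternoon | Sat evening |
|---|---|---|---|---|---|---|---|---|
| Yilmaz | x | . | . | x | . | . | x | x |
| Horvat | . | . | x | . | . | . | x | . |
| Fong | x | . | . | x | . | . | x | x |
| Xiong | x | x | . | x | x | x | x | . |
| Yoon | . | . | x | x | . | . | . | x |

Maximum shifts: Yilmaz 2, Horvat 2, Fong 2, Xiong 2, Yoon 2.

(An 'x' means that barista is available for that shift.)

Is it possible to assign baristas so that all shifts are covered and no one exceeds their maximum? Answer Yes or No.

No

Total capacity is 10 and 10 slots are needed, so capacity alone doesn't rule it out.
Shifts {Thu evening, Fri evening, Sat morning} need 3 worker-slots in total, but the baristas available for any of those shifts (Xiong) can supply at most 2 among them. So no valid schedule exists.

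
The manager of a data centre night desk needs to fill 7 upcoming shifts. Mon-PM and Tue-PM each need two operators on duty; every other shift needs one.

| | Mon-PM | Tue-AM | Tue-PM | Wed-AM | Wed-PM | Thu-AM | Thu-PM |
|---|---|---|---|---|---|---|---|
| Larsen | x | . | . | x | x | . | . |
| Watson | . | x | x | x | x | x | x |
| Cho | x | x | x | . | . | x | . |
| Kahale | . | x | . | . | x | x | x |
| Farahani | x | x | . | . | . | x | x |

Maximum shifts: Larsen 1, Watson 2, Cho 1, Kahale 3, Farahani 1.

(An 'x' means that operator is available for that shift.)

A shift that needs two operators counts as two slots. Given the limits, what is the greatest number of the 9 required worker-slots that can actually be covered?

Total capacity across all operators is 1+2+1+3+1 = 8, and 9 slots are needed, so at most 8 can be filled.
An assignment achieving 8: Mon-PM→Farahani, Tue-AM→Kahale, Tue-PM→Watson+Cho, Wed-AM→Larsen, Wed-PM→Watson, Thu-AM→Kahale, Thu-PM→Kahale.
Loads: Larsen 1/1, Watson 2/2, Cho 1/1, Kahale 3/3, Farahani 1/1.

8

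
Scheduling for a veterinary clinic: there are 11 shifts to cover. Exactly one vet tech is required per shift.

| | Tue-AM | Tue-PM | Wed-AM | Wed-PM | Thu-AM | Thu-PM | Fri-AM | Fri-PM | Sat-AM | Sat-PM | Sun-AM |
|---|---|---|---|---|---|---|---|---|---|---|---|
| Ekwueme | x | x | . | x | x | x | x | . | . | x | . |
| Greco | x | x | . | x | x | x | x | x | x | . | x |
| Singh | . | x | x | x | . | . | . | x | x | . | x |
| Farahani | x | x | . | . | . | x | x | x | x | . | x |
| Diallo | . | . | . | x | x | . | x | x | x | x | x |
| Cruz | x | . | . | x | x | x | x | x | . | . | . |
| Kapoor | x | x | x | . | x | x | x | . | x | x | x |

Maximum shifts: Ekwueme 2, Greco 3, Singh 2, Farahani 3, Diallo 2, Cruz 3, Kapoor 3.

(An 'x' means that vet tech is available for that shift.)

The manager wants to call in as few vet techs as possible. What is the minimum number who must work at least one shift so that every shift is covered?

11 slots to fill and no one can take more than 3, so at least ⌈11/3⌉ = 4 vet techs are needed.
Ekwueme, Greco, Farahani, and Kapoor alone can cover everything: Tue-AM→Farahani, Tue-PM→Farahani, Wed-AM→Kapoor, Wed-PM→Ekwueme, Thu-AM→Greco, Thu-PM→Kapoor, Fri-AM→Kapoor, Fri-PM→Greco, Sat-AM→Greco, Sat-PM→Ekwueme, Sun-AM→Farahani.

4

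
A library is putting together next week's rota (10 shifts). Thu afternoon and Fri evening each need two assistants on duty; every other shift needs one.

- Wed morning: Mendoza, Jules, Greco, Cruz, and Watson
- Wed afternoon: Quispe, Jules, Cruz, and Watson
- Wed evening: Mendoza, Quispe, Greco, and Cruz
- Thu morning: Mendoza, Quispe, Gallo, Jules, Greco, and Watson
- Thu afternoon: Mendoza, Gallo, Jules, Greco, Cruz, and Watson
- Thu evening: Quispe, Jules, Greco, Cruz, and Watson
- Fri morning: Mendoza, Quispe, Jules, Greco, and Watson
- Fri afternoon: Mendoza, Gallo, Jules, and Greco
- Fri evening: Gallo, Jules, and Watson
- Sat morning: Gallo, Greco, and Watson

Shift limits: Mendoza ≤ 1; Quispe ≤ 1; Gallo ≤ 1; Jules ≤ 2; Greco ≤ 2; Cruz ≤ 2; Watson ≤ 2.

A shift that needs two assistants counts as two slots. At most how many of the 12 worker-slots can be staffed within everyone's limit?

11

Total capacity across all assistants is 1+1+1+2+2+2+2 = 11, and 12 slots are needed, so at most 11 can be filled.
An assignment achieving 11: Wed morning→Greco, Wed afternoon→Quispe, Wed evening→Mendoza, Thu morning→Watson, Thu afternoon→Cruz, Thu evening→Cruz, Fri morning→Watson, Fri afternoon→Jules, Fri evening→Gallo+Jules, Sat morning→Greco.
Loads: Mendoza 1/1, Quispe 1/1, Gallo 1/1, Jules 2/2, Greco 2/2, Cruz 2/2, Watson 2/2.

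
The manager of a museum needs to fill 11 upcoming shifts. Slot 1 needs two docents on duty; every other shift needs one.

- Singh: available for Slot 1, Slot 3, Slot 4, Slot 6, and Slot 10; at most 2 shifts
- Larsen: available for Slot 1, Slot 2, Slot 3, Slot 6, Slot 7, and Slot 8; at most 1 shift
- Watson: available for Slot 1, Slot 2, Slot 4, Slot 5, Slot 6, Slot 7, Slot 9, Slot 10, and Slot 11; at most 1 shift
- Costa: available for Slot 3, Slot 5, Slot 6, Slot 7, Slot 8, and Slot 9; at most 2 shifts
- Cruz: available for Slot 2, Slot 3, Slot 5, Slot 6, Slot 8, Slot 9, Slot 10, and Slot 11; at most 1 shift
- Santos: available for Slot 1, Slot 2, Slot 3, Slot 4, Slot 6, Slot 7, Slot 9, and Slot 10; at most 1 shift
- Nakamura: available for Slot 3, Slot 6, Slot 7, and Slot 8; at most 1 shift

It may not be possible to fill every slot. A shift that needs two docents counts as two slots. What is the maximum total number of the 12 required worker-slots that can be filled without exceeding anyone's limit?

Total capacity across all docents is 2+1+1+2+1+1+1 = 9, and 12 slots are needed, so at most 9 can be filled.
An assignment achieving 9: Slot 1→Singh+Larsen, Slot 2→Cruz, Slot 4→Singh, Slot 5→Costa, Slot 7→Nakamura, Slot 8→Costa, Slot 9→Santos, Slot 11→Watson.
Loads: Singh 2/2, Larsen 1/1, Watson 1/1, Costa 2/2, Cruz 1/1, Santos 1/1, Nakamura 1/1.

9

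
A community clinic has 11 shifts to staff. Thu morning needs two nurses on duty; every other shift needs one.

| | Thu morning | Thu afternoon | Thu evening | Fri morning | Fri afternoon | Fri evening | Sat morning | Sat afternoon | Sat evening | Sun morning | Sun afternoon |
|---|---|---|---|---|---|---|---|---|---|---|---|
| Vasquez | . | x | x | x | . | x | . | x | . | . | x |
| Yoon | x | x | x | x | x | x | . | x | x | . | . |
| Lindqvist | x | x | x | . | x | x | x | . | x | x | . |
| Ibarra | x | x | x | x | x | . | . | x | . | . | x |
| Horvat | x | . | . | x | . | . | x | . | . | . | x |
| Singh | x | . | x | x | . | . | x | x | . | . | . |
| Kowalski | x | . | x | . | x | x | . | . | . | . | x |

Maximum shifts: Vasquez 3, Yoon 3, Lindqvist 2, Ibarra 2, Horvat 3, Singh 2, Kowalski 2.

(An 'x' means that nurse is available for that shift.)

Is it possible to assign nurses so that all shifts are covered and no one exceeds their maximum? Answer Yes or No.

Sun morning can only be covered by Lindqvist, so that assignment is forced.
One valid schedule: Thu morning→Horvat+Singh, Thu afternoon→Vasquez, Thu evening→Ibarra, Fri morning→Yoon, Fri afternoon→Yoon, Fri evening→Vasquez, Sat morning→Lindqvist, Sat afternoon→Vasquez, Sat evening→Yoon, Sun morning→Lindqvist, Sun afternoon→Ibarra.
Loads: Vasquez 3/3, Yoon 3/3, Lindqvist 2/2, Ibarra 2/2, Horvat 1/3, Singh 1/2, Kowalski 0/2 — all within limits.

Yes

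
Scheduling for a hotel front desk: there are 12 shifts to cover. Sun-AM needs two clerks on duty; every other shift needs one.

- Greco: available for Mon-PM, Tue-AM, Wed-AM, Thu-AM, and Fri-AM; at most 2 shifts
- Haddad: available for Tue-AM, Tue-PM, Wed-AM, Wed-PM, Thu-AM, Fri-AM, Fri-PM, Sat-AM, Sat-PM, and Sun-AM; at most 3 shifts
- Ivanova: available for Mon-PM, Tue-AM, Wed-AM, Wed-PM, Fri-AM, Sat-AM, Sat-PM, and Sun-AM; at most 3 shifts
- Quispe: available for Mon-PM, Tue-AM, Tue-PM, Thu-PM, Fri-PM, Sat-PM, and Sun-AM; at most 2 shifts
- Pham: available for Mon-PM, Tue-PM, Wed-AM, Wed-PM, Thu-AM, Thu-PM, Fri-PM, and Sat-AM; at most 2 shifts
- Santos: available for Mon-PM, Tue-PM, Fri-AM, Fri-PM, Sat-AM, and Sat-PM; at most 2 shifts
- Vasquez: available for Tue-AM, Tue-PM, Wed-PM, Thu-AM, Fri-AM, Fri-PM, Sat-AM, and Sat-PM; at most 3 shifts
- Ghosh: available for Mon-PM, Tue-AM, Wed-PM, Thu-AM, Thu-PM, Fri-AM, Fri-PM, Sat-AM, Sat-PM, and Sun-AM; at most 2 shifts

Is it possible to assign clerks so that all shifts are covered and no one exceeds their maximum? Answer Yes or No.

Yes

One valid schedule: Mon-PM→Ivanova, Tue-AM→Haddad, Tue-PM→Haddad, Wed-AM→Greco, Wed-PM→Haddad, Thu-AM→Greco, Thu-PM→Quispe, Fri-AM→Ivanova, Fri-PM→Quispe, Sat-AM→Pham, Sat-PM→Santos, Sun-AM→Ivanova+Ghosh.
Loads: Greco 2/2, Haddad 3/3, Ivanova 3/3, Quispe 2/2, Pham 1/2, Santos 1/2, Vasquez 0/3, Ghosh 1/2 — all within limits.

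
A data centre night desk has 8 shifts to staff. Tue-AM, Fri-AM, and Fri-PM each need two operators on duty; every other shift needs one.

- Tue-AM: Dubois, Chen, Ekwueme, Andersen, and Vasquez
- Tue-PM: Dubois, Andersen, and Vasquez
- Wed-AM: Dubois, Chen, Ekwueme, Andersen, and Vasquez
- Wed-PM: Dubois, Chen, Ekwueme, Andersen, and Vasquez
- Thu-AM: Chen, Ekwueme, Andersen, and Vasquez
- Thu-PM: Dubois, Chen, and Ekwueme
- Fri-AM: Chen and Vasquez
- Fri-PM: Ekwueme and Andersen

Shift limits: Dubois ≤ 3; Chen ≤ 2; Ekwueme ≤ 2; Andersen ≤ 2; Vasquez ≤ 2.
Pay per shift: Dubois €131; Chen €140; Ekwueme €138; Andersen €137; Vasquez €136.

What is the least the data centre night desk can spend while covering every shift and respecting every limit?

Fri-AM can only be covered by Chen and Vasquez, so that assignment is forced.
Fri-PM can only be covered by Ekwueme and Andersen, so that assignment is forced.
Picking the cheapest available operator for each shift independently would cost €1478, but that ignores the shift limits.
An optimal schedule: Tue-AM→Andersen+Vasquez, Tue-PM→Dubois, Wed-AM→Dubois, Wed-PM→Ekwueme, Thu-AM→Chen, Thu-PM→Dubois, Fri-AM→Chen+Vasquez, Fri-PM→Ekwueme+Andersen.
Total: 137 + 136 + 131 + 131 + 138 + 140 + 131 + 140 + 136 + 138 + 137 = €1495.

€1495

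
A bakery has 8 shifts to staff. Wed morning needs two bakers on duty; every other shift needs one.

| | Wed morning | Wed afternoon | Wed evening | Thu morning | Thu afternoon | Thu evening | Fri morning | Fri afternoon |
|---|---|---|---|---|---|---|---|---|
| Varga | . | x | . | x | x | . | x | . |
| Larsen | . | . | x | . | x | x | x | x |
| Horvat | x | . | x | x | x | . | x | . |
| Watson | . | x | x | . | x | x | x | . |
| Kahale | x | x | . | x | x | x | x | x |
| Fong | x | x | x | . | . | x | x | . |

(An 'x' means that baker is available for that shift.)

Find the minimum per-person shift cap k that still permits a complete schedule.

With 6 bakers and 9 worker-slots to fill, someone must work at least ⌈9/6⌉ = 2 shifts, so k ≥ 2.
k = 2 works: Wed morning→Horvat+Kahale, Wed afternoon→Varga, Wed evening→Larsen, Thu morning→Varga, Thu afternoon→Horvat, Thu evening→Watson, Fri morning→Watson, Fri afternoon→Larsen.
Loads: Varga 2, Larsen 2, Horvat 2, Watson 2, Kahale 1, Fong 0 — all ≤ 2.

2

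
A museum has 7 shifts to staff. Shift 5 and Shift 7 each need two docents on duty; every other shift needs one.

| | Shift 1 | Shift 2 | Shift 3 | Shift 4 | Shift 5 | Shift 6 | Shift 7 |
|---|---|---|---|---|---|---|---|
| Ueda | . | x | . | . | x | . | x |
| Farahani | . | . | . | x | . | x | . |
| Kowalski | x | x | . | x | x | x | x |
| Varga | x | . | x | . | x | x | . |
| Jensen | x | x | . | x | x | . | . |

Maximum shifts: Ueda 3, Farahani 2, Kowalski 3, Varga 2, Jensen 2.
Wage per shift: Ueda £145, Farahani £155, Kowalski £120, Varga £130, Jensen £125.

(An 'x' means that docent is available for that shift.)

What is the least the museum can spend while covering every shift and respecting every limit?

£1160

Shift 3 can only be covered by Varga, so that assignment is forced.
Shift 7 can only be covered by Ueda and Kowalski, so that assignment is forced.
Picking the cheapest available docent for each shift independently would cost £1120, but that ignores the shift limits.
An optimal schedule: Shift 1→Kowalski, Shift 2→Kowalski, Shift 3→Varga, Shift 4→Jensen, Shift 5→Jensen+Ueda, Shift 6→Varga, Shift 7→Kowalski+Ueda.
Total: 120 + 120 + 130 + 125 + 125 + 145 + 130 + 120 + 145 = £1160.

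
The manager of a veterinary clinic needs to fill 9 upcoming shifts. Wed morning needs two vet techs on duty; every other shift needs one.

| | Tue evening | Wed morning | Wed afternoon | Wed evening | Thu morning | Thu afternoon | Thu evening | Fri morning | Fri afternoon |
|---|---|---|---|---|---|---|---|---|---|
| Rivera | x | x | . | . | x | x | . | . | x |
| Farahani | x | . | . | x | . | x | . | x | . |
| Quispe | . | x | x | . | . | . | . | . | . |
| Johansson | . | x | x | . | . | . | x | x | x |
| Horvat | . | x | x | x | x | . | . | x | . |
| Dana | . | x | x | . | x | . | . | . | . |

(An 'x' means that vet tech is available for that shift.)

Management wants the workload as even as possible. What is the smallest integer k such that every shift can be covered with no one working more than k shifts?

With 6 vet techs and 10 worker-slots to fill, someone must work at least ⌈10/6⌉ = 2 shifts, so k ≥ 2.
k = 2 works: Tue evening→Rivera, Wed morning→Quispe+Horvat, Wed afternoon→Quispe, Wed evening→Farahani, Thu morning→Horvat, Thu afternoon→Rivera, Thu evening→Johansson, Fri morning→Farahani, Fri afternoon→Johansson.
Loads: Rivera 2, Farahani 2, Quispe 2, Johansson 2, Horvat 2, Dana 0 — all ≤ 2.

2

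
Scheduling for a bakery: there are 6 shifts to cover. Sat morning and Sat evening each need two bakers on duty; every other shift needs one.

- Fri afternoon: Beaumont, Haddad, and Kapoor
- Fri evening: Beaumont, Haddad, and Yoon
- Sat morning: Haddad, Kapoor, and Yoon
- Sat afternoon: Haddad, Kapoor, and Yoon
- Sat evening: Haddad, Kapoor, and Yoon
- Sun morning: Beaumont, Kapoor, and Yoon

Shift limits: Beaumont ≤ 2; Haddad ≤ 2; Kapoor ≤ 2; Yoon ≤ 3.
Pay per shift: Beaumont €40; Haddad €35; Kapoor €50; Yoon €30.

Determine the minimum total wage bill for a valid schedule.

€290

Picking the cheapest available baker for each shift independently would cost €255, but that ignores the shift limits.
An optimal schedule: Fri afternoon→Haddad, Fri evening→Beaumont, Sat morning→Yoon+Haddad, Sat afternoon→Yoon, Sat evening→Yoon+Kapoor, Sun morning→Beaumont.
Total: 35 + 40 + 30 + 35 + 30 + 30 + 50 + 40 = €290.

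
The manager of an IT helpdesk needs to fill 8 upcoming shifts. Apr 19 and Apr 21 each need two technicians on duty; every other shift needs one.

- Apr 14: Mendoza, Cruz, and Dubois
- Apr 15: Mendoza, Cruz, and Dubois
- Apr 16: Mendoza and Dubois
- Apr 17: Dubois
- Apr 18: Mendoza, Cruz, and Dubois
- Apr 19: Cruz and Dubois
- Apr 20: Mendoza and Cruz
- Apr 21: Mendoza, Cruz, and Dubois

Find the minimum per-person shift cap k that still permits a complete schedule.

4

With 3 technicians and 10 worker-slots to fill, someone must work at least ⌈10/3⌉ = 4 shifts, so k ≥ 4.
k = 4 works: Apr 14→Mendoza, Apr 15→Mendoza, Apr 16→Mendoza, Apr 17→Dubois, Apr 18→Cruz, Apr 19→Cruz+Dubois, Apr 20→Mendoza, Apr 21→Cruz+Dubois.
Loads: Mendoza 4, Cruz 3, Dubois 3 — all ≤ 4.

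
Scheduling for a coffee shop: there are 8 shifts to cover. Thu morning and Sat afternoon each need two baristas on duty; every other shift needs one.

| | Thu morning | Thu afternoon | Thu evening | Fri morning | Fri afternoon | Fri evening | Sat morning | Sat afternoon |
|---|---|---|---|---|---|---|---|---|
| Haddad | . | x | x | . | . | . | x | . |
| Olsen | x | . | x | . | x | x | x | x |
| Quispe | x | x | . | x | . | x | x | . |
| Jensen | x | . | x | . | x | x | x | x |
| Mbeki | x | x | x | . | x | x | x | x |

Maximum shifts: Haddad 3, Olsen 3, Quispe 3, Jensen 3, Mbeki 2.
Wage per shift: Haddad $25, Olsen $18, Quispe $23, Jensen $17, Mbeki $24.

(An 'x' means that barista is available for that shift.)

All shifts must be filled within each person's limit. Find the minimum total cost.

Fri morning can only be covered by Quispe, so that assignment is forced.
Picking the cheapest available barista for each shift independently would cost $184, but that ignores the shift limits.
An optimal schedule: Thu morning→Quispe+Mbeki, Thu afternoon→Quispe, Thu evening→Jensen, Fri morning→Quispe, Fri afternoon→Jensen, Fri evening→Olsen, Sat morning→Olsen, Sat afternoon→Jensen+Olsen.
Total: 23 + 24 + 23 + 17 + 23 + 17 + 18 + 18 + 17 + 18 = $198.

$198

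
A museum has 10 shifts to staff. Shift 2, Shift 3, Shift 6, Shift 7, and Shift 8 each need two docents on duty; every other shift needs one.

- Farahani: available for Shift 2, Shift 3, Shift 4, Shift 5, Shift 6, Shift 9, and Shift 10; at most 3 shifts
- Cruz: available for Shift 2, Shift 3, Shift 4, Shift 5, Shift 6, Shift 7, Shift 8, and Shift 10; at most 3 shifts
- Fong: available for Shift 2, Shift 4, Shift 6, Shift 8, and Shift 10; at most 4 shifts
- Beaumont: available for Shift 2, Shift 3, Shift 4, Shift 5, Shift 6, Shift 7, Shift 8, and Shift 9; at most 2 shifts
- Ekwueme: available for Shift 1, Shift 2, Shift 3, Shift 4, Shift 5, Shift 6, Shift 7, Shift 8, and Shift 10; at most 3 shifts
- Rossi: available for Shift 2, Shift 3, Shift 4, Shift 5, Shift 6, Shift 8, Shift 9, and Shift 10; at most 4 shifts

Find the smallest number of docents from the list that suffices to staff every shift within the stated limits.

5

15 slots to fill and no one can take more than 4, so at least ⌈15/4⌉ = 4 docents are needed.
Any 4 docents together have capacity at most 4+4+3+3 = 14 < 15 slots, so 4 can never suffice.
Farahani, Cruz, Fong, Beaumont, and Ekwueme alone can cover everything: Shift 1→Ekwueme, Shift 2→Fong+Ekwueme, Shift 3→Cruz+Beaumont, Shift 4→Fong, Shift 5→Farahani, Shift 6→Fong+Ekwueme, Shift 7→Cruz+Beaumont, Shift 8→Cruz+Fong, Shift 9→Farahani, Shift 10→Farahani.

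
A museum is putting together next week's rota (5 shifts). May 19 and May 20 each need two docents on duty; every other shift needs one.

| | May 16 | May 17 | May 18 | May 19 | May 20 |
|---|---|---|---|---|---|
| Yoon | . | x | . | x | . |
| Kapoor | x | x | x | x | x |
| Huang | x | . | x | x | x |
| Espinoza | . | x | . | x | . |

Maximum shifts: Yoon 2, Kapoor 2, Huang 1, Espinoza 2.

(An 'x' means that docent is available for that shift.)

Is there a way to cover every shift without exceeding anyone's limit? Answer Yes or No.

No

Total capacity is 7 and 7 slots are needed, so capacity alone doesn't rule it out.
Shifts {May 16, May 18, May 20} need 4 worker-slots in total, but the docents available for any of those shifts (Kapoor and Huang) can supply at most 3 among them. So no valid schedule exists.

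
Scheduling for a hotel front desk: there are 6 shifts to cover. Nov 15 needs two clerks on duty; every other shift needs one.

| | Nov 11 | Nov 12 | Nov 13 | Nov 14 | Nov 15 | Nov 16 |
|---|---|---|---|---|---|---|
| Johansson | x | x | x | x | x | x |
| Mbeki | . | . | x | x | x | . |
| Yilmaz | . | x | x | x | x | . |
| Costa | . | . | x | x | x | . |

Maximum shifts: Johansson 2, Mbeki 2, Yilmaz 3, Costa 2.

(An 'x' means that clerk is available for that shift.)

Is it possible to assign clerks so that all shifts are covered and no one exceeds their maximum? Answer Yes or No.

Yes

Nov 11 can only be covered by Johansson, so that assignment is forced.
Nov 16 can only be covered by Johansson, so that assignment is forced.
One valid schedule: Nov 11→Johansson, Nov 12→Yilmaz, Nov 13→Mbeki, Nov 14→Mbeki, Nov 15→Yilmaz+Costa, Nov 16→Johansson.
Loads: Johansson 2/2, Mbeki 2/2, Yilmaz 2/3, Costa 1/2 — all within limits.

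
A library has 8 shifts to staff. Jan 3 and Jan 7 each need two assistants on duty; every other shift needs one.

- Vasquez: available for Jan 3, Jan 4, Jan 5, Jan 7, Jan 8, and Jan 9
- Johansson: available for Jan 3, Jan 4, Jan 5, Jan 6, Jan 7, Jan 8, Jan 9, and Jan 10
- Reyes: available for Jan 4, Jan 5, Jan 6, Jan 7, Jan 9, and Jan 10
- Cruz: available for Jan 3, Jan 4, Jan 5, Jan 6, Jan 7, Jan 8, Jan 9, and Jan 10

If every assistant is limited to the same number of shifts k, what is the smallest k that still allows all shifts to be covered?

With 4 assistants and 10 worker-slots to fill, someone must work at least ⌈10/4⌉ = 3 shifts, so k ≥ 3.
k = 3 works: Jan 3→Vasquez+Johansson, Jan 4→Vasquez, Jan 5→Reyes, Jan 6→Johansson, Jan 7→Reyes+Cruz, Jan 8→Vasquez, Jan 9→Reyes, Jan 10→Johansson.
Loads: Vasquez 3, Johansson 3, Reyes 3, Cruz 1 — all ≤ 3.

3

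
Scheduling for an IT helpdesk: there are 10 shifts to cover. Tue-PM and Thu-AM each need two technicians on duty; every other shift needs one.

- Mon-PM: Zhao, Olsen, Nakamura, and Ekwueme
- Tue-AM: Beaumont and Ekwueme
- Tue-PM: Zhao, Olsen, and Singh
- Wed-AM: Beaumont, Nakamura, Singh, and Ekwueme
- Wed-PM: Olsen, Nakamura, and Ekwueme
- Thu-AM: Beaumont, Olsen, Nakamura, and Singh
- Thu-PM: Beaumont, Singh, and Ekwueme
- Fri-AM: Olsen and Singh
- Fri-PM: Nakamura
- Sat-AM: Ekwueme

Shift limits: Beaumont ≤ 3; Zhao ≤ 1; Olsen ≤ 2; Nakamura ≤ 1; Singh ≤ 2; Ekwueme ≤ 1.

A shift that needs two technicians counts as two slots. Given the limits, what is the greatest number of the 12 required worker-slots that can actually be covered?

10

Total capacity across all technicians is 3+1+2+1+2+1 = 10, and 12 slots are needed, so at most 10 can be filled.
An assignment achieving 10: Tue-AM→Beaumont, Tue-PM→Zhao+Olsen, Wed-AM→Singh, Thu-AM→Beaumont+Singh, Thu-PM→Beaumont, Fri-AM→Olsen, Fri-PM→Nakamura, Sat-AM→Ekwueme.
Loads: Beaumont 3/3, Zhao 1/1, Olsen 2/2, Nakamura 1/1, Singh 2/2, Ekwueme 1/1.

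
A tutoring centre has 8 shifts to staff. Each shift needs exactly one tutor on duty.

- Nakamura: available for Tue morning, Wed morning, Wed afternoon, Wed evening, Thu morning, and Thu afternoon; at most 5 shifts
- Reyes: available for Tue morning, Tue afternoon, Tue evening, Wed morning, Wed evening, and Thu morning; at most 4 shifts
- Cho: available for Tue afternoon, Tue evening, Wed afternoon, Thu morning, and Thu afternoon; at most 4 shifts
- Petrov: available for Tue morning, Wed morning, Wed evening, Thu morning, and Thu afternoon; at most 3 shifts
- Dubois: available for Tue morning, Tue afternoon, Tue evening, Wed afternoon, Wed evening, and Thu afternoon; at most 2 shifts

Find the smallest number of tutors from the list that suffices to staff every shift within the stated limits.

2

8 slots to fill and no one can take more than 5, so at least ⌈8/5⌉ = 2 tutors are needed.
Nakamura and Reyes alone can cover everything: Tue morning→Nakamura, Tue afternoon→Reyes, Tue evening→Reyes, Wed morning→Nakamura, Wed afternoon→Nakamura, Wed evening→Nakamura, Thu morning→Reyes, Thu afternoon→Nakamura.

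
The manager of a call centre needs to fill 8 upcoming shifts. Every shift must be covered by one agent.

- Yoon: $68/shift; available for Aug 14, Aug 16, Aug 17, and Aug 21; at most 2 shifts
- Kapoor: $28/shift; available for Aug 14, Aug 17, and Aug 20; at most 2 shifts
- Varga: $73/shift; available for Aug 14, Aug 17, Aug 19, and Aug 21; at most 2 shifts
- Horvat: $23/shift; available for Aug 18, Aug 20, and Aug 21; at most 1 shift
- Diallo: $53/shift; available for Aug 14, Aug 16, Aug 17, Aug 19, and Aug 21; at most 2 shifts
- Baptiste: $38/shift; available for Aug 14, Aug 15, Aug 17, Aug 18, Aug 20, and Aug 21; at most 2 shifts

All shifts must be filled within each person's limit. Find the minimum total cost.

$329

Aug 15 can only be covered by Baptiste, so that assignment is forced.
Picking the cheapest available agent for each shift independently would cost $269, but that ignores the shift limits.
An optimal schedule: Aug 14→Kapoor, Aug 15→Baptiste, Aug 16→Diallo, Aug 17→Baptiste, Aug 18→Horvat, Aug 19→Diallo, Aug 20→Kapoor, Aug 21→Yoon.
Total: 28 + 38 + 53 + 38 + 23 + 53 + 28 + 68 = $329.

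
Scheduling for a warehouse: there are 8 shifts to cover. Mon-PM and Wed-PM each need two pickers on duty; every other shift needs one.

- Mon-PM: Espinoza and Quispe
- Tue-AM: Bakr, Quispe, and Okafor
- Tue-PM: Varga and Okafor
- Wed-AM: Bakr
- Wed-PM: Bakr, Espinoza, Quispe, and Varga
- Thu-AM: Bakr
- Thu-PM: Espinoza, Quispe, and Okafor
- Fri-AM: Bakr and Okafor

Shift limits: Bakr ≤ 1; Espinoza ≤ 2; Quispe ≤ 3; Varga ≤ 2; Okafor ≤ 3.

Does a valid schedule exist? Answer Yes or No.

Total capacity is 11 and 10 slots are needed, so capacity alone doesn't rule it out.
Shifts {Wed-AM, Thu-AM} need 2 worker-slots in total, but the pickers available for any of those shifts (Bakr) can supply at most 1 among them. So no valid schedule exists.

No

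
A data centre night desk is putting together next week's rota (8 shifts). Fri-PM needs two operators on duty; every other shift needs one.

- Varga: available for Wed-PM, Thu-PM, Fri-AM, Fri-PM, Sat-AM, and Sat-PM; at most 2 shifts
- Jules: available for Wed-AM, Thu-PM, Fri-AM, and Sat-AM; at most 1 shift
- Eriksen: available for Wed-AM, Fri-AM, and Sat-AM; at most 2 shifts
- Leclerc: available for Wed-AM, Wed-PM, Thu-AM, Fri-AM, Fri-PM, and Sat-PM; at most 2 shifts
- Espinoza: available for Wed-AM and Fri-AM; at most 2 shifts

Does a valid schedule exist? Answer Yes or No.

Total capacity is 9 and 9 slots are needed, so capacity alone doesn't rule it out.
Shifts {Wed-PM, Thu-AM, Fri-PM, Sat-PM} need 5 worker-slots in total, but the operators available for any of those shifts (Varga and Leclerc) can supply at most 4 among them. So no valid schedule exists.

No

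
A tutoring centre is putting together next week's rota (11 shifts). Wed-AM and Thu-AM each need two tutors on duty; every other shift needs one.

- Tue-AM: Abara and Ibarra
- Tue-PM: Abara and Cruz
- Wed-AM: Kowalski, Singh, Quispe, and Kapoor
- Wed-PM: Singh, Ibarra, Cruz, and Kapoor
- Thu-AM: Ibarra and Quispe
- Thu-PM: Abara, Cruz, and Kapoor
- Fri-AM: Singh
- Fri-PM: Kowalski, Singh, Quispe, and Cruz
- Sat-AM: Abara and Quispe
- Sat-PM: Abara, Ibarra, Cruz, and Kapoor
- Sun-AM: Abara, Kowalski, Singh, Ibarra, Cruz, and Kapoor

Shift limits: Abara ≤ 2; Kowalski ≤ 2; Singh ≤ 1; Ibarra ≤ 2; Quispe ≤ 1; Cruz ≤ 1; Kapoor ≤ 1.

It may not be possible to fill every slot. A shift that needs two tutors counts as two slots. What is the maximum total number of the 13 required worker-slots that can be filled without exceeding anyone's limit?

Total capacity across all tutors is 2+2+1+2+1+1+1 = 10, and 13 slots are needed, so at most 10 can be filled.
An assignment achieving 10: Tue-AM→Abara, Tue-PM→Abara, Wed-AM→Kowalski+Kapoor, Wed-PM→Ibarra, Thu-AM→Ibarra+Quispe, Thu-PM→Cruz, Fri-AM→Singh, Fri-PM→Kowalski.
Loads: Abara 2/2, Kowalski 2/2, Singh 1/1, Ibarra 2/2, Quispe 1/1, Cruz 1/1, Kapoor 1/1.

10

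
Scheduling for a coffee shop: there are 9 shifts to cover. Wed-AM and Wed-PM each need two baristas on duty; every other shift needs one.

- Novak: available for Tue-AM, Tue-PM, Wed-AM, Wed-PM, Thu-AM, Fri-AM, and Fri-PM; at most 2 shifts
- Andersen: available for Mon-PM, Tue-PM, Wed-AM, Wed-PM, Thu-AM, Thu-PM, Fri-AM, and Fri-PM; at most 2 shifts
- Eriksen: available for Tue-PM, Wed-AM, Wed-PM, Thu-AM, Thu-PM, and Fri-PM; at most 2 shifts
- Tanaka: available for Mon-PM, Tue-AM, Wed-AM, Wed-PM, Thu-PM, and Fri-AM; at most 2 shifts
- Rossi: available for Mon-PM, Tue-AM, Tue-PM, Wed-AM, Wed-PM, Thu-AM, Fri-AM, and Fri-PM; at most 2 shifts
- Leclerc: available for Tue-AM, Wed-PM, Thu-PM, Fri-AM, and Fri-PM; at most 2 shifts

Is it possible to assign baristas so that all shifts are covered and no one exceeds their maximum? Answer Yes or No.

One valid schedule: Mon-PM→Andersen, Tue-AM→Novak, Tue-PM→Novak, Wed-AM→Tanaka+Rossi, Wed-PM→Rossi+Leclerc, Thu-AM→Andersen, Thu-PM→Eriksen, Fri-AM→Tanaka, Fri-PM→Eriksen.
Loads: Novak 2/2, Andersen 2/2, Eriksen 2/2, Tanaka 2/2, Rossi 2/2, Leclerc 1/2 — all within limits.

Yes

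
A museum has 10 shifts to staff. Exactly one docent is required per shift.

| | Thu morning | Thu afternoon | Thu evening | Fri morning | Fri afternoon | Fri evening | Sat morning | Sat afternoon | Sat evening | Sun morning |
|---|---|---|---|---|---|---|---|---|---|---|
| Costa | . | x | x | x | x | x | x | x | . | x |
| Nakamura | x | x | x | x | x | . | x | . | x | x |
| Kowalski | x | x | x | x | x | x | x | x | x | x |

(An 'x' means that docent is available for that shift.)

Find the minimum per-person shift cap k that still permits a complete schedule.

With 3 docents and 10 worker-slots to fill, someone must work at least ⌈10/3⌉ = 4 shifts, so k ≥ 4.
k = 4 works: Thu morning→Nakamura, Thu afternoon→Costa, Thu evening→Costa, Fri morning→Nakamura, Fri afternoon→Nakamura, Fri evening→Costa, Sat morning→Kowalski, Sat afternoon→Costa, Sat evening→Nakamura, Sun morning→Kowalski.
Loads: Costa 4, Nakamura 4, Kowalski 2 — all ≤ 4.

4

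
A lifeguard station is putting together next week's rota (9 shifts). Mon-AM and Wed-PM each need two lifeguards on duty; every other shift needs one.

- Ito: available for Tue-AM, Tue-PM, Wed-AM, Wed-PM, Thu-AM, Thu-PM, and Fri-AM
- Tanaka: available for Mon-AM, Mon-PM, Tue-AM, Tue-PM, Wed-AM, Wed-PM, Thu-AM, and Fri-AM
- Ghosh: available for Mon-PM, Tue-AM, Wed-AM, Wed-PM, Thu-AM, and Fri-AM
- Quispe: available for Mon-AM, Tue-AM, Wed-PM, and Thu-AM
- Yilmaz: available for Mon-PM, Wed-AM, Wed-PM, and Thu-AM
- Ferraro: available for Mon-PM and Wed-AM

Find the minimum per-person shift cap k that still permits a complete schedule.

2

With 6 lifeguards and 11 worker-slots to fill, someone must work at least ⌈11/6⌉ = 2 shifts, so k ≥ 2.
k = 2 works: Mon-AM→Tanaka+Quispe, Mon-PM→Ghosh, Tue-AM→Ghosh, Tue-PM→Ito, Wed-AM→Ferraro, Wed-PM→Quispe+Yilmaz, Thu-AM→Yilmaz, Thu-PM→Ito, Fri-AM→Tanaka.
Loads: Ito 2, Tanaka 2, Ghosh 2, Quispe 2, Yilmaz 2, Ferraro 1 — all ≤ 2.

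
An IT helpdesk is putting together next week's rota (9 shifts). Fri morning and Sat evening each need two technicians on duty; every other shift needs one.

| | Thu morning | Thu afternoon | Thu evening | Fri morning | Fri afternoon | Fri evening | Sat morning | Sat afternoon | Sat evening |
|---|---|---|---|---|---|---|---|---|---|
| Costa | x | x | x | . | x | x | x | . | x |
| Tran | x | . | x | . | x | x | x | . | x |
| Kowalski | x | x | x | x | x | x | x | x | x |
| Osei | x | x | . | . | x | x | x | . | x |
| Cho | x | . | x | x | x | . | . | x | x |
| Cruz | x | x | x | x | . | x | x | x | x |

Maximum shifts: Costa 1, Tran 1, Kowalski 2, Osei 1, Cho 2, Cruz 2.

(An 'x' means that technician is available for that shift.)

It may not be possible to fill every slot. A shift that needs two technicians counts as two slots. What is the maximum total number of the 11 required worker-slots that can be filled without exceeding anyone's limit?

Total capacity across all technicians is 1+1+2+1+2+2 = 9, and 11 slots are needed, so at most 9 can be filled.
An assignment achieving 9: Thu morning→Cho, Thu afternoon→Costa, Thu evening→Tran, Fri morning→Kowalski+Cho, Fri afternoon→Osei, Fri evening→Cruz, Sat morning→Cruz, Sat afternoon→Kowalski.
Loads: Costa 1/1, Tran 1/1, Kowalski 2/2, Osei 1/1, Cho 2/2, Cruz 2/2.

9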